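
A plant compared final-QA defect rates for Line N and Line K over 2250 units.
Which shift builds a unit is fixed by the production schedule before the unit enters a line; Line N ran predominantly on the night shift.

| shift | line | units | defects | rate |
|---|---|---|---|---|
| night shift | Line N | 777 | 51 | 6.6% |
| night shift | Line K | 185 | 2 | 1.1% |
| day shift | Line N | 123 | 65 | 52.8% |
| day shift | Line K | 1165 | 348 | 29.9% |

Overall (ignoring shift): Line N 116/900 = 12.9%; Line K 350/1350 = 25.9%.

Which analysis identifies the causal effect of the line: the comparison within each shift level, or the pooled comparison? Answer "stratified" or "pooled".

The imbalance in shift arose from how units were allocated, not from anything the line did; and shift independently affects the outcome. The pooled gap is confounded — condition on shift.
Within each level — night shift: 6.6% vs 1.1%; day shift: 52.8% vs 29.9% — Line K is lower every time.

stratified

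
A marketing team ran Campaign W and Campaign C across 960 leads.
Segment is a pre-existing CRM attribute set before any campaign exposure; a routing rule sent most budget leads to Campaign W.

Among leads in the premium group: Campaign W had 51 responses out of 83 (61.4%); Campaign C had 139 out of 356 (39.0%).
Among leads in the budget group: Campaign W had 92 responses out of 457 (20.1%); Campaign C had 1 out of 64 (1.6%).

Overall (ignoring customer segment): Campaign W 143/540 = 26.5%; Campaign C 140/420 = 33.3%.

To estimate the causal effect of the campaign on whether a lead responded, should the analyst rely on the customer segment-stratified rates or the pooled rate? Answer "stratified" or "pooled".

stratified

Customer segment differs across campaigns for reasons unrelated to any effect of the campaign itself, and it separately predicts the outcome — a classic confounder. We must compare within customer segment levels.
Within each level — premium: 61.4% vs 39.0%; budget: 20.1% vs 1.6% — Campaign W is higher every time.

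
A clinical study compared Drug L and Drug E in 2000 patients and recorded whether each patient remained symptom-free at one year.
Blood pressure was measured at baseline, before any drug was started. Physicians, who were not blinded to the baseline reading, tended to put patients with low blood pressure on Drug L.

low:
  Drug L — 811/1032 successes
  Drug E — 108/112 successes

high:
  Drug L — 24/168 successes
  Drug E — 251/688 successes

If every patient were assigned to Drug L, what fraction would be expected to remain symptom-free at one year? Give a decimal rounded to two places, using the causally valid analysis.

The blood pressure-specific comparison favours Drug E throughout, but the pooled figures favour Drug L. The question is whether to condition on blood pressure.
Blood pressure is set before the drug has any effect — it is not caused by the drug — and it independently drives the outcome. That makes it a confounder, so the causal comparison is within blood pressure levels.
Standardising Drug L to the population blood pressure mix: 0.572·811/1032 + 0.428·24/168 = 0.511.

0.51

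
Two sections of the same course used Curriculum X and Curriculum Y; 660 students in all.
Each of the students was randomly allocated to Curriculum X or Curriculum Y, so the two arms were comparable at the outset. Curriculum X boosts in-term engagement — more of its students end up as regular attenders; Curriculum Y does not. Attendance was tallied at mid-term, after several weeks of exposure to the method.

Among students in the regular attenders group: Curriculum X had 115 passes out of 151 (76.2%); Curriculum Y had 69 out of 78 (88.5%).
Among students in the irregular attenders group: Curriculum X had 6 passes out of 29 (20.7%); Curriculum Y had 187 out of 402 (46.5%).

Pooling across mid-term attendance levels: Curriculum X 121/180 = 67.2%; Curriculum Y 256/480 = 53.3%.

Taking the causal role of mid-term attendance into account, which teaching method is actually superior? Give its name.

Curriculum X

The mid-term attendance-specific comparison favours Curriculum Y throughout, but the pooled figures favour Curriculum X. The question is whether to condition on mid-term attendance.
The distribution of mid-term attendance is itself part of what the teaching method does — it is an intermediate outcome. Holding it fixed would remove that part of the effect; the total effect is the pooled difference.
Pooled: Curriculum X 67.2% vs Curriculum Y 53.3%; Curriculum X is higher overall.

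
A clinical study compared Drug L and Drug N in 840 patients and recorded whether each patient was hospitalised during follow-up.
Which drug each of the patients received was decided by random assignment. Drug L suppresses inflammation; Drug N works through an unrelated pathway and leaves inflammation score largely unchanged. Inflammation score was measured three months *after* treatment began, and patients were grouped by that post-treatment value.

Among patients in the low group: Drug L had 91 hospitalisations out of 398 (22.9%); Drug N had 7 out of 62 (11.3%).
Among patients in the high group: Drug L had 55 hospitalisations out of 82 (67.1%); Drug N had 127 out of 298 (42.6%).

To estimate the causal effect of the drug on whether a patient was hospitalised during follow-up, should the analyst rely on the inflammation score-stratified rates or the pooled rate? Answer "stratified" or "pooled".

Within every inflammation score level Drug N has the lower rate, yet pooled Drug L does — Simpson's reversal.
Inflammation score lies on the pathway drug → inflammation score → outcome, so adjusting for it blocks the indirect effect. For the total causal effect of drug, use the unadjusted pooled rates.
Pooled: Drug L 30.4% vs Drug N 37.2%; Drug L is lower overall.

pooled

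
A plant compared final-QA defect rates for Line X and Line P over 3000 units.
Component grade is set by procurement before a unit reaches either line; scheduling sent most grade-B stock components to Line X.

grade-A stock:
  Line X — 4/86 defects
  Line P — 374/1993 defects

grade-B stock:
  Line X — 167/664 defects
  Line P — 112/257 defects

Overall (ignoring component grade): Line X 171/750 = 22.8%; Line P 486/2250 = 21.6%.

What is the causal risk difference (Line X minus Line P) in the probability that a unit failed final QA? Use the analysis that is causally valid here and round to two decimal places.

-0.15

Component grade differs across lines for reasons unrelated to any effect of the line itself, and it separately predicts the outcome — a classic confounder. We must compare within component grade levels.
Adjusting over the population distribution of component grade: 0.693·(0.047−0.188) + 0.307·(0.252−0.436) = -0.154.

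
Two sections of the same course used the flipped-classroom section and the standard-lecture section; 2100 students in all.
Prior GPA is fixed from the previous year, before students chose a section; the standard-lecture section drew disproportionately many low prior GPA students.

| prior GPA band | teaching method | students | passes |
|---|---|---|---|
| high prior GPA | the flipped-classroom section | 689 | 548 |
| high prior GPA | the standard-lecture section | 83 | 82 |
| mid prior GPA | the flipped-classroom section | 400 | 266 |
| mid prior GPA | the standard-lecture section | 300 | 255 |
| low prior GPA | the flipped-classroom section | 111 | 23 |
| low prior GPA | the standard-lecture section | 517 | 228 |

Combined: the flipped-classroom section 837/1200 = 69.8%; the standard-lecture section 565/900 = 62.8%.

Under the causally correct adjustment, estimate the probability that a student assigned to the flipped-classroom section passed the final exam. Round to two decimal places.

0.58

Here prior GPA band is a common cause — it drives both which teaching method a case falls under and the outcome. The crude comparison mixes populations; the stratum-specific rates are the causally relevant ones.
Standardising the flipped-classroom section to the population prior GPA band mix: 0.368·548/689 + 0.333·266/400 + 0.299·23/111 = 0.576.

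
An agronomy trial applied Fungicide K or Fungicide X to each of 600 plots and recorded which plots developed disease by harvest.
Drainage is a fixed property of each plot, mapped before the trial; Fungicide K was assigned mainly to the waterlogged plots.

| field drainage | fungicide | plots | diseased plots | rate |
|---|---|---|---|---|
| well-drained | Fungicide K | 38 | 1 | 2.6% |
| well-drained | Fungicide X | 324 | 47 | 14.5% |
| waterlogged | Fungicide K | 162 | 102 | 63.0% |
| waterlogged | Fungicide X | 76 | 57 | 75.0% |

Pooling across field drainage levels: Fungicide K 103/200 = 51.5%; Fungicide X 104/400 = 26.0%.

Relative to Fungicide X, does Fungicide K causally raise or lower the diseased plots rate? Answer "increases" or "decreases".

The field drainage-specific comparison favours Fungicide K throughout, but the pooled figures favour Fungicide X. The question is whether to condition on field drainage.
Field drainage is set before the fungicide has any effect — it is not caused by the fungicide — and it independently drives the outcome. That makes it a confounder, so the causal comparison is within field drainage levels.
Within each level — well-drained: 2.6% vs 14.5%; waterlogged: 63.0% vs 75.0% — Fungicide K is lower every time.

decreases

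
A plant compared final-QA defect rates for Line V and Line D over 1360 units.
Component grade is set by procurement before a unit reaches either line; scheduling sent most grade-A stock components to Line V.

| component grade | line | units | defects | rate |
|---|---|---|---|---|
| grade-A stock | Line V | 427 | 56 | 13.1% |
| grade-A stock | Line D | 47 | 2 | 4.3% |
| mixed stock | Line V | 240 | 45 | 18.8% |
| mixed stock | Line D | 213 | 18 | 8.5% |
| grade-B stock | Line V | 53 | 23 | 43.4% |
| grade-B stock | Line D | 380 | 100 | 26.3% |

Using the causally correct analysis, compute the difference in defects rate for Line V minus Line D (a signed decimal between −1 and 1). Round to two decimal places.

Since component grade is a pre-existing factor (not a product of the line) and it affects the outcome on its own, it is a confounder. The stratified rates, not the pooled rate, identify the causal effect.
Adjusting over the population distribution of component grade: 0.349·(0.131−0.043) + 0.333·(0.188−0.085) + 0.318·(0.434−0.263) = +0.120.

+0.12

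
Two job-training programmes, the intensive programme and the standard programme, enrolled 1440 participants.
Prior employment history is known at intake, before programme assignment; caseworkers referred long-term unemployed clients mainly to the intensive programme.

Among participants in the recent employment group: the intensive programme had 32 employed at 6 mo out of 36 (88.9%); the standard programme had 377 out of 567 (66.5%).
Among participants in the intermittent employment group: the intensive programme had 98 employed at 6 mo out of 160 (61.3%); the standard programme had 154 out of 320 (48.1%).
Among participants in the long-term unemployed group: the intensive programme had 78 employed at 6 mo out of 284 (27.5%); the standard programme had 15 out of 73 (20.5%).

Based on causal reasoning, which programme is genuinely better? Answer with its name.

the intensive programme

the intensive programme is higher inside every prior employment history stratum but the standard programme is higher in aggregate. Whether to stratify depends on how prior employment history relates to the programme.
Prior employment history is set before the programme has any effect — it is not caused by the programme — and it independently drives the outcome. That makes it a confounder, so the causal comparison is within prior employment history levels.
Within each level — recent employment: 88.9% vs 66.5%; intermittent employment: 61.3% vs 48.1%; long-term unemployed: 27.5% vs 20.5% — the intensive programme is higher every time.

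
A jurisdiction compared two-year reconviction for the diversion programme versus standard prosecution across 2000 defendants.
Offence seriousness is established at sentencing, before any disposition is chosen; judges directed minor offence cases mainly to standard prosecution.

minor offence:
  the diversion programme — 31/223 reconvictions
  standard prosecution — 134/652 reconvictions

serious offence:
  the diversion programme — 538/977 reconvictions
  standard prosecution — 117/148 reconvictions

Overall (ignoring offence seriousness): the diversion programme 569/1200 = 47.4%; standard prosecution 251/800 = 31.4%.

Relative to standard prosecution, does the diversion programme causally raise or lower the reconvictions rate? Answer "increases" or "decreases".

decreases

Offence seriousness is set before the disposition has any effect — it is not caused by the disposition — and it independently drives the outcome. That makes it a confounder, so the causal comparison is within offence seriousness levels.
Within each level — minor offence: 13.9% vs 20.6%; serious offence: 55.1% vs 79.1% — the diversion programme is lower every time.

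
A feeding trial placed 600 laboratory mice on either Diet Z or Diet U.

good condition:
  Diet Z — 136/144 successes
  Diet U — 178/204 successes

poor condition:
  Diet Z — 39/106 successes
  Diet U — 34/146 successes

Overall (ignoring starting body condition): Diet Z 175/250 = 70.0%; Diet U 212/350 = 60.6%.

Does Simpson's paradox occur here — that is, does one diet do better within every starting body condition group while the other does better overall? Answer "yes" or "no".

no

Within each starting body condition level (good condition 94.4% vs 87.3%; poor condition 36.8% vs 23.3%), Diet Z has the higher rate every time. Pooled: 70.0% vs 60.6% — Diet Z has the higher rate overall. They agree.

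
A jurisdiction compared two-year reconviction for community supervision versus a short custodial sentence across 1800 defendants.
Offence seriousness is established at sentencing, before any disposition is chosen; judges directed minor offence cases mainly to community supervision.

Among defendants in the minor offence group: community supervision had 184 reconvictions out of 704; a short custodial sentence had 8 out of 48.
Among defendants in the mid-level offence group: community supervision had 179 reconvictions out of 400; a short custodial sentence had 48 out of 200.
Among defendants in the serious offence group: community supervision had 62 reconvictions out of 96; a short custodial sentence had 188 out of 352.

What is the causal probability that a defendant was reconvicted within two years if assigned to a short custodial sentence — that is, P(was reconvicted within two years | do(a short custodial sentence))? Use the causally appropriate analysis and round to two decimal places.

0.28

The imbalance in offence seriousness arose from how defendants were allocated, not from anything the disposition did; and offence seriousness independently affects the outcome. The pooled gap is confounded — condition on offence seriousness.
Standardising a short custodial sentence to the population offence seriousness mix: 0.418·8/48 + 0.333·48/200 + 0.249·188/352 = 0.283.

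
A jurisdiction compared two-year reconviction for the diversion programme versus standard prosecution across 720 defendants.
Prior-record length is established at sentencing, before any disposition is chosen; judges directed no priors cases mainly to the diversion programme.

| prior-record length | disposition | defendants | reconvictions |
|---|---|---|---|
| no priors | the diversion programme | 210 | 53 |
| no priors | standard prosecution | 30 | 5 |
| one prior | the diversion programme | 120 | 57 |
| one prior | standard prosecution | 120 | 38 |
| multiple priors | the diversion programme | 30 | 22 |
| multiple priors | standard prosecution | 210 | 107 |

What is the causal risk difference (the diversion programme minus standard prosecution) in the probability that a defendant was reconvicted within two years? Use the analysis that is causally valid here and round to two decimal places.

Here prior-record length is a common cause — it drives both which disposition a case falls under and the outcome. The crude comparison mixes populations; the stratum-specific rates are the causally relevant ones.
Adjusting over the population distribution of prior-record length: 0.333·(0.252−0.167) + 0.333·(0.475−0.317) + 0.333·(0.733−0.510) = +0.156.

+0.16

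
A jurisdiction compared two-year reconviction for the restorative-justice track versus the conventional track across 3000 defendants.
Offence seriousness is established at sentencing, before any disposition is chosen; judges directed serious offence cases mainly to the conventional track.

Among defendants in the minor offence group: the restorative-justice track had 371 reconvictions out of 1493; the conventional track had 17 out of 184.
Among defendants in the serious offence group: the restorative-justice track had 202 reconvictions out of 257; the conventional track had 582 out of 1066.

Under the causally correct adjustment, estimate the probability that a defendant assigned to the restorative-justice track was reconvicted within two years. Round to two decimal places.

0.49

the conventional track is lower inside every offence seriousness stratum but the restorative-justice track is lower in aggregate. Whether to stratify depends on how offence seriousness relates to the disposition.
Offence seriousness satisfies the back-door criterion: it is not a descendant of the disposition, and it blocks the spurious path from disposition to outcome. Adjusting for it (i.e., using the within-offence seriousness rates) gives the causal effect.
Standardising the restorative-justice track to the population offence seriousness mix: 0.559·371/1493 + 0.441·202/257 = 0.486.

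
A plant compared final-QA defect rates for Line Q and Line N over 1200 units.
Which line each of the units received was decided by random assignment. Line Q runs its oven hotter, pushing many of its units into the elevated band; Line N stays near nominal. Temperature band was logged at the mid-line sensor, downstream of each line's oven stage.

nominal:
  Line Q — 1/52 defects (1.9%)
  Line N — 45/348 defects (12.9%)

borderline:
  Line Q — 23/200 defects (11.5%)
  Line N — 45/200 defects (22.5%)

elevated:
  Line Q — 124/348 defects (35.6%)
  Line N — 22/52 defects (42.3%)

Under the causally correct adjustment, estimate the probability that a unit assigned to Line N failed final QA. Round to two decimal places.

Line Q is lower inside every in-process temperature band stratum but Line N is lower in aggregate. Whether to stratify depends on how in-process temperature band relates to the line.
In-process temperature band lies on the pathway line → in-process temperature band → outcome, so adjusting for it blocks the indirect effect. For the total causal effect of line, use the unadjusted pooled rates.
So P(outcome | do(Line N)) is just the pooled rate for Line N: 112/600 = 0.187.

0.19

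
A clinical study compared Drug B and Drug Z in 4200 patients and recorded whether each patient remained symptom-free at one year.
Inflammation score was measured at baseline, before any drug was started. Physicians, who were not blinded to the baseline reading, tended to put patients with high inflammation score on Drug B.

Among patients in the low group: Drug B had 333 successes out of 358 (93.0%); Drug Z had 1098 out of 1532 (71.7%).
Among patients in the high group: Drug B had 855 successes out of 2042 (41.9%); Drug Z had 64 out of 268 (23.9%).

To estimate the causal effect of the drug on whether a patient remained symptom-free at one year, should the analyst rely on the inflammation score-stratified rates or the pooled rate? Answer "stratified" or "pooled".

stratified

Inflammation score differs across drugs for reasons unrelated to any effect of the drug itself, and it separately predicts the outcome — a classic confounder. We must compare within inflammation score levels.
Within each level — low: 93.0% vs 71.7%; high: 41.9% vs 23.9% — Drug B is higher every time.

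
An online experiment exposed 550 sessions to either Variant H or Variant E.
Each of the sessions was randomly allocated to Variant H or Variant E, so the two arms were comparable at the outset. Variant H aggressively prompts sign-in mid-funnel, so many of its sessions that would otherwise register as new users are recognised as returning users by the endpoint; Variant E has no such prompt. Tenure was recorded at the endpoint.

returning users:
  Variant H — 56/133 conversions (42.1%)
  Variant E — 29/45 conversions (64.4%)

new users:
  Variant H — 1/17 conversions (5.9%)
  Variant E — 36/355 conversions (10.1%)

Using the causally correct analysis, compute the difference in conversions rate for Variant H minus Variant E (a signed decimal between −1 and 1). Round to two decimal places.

+0.22

User tenure here is a post-treatment variable shaped by the variant; conditioning on it would introduce bias rather than remove it. The overall comparison is the causal one.
The causal difference is the pooled difference: 0.380 − 0.163 = +0.217.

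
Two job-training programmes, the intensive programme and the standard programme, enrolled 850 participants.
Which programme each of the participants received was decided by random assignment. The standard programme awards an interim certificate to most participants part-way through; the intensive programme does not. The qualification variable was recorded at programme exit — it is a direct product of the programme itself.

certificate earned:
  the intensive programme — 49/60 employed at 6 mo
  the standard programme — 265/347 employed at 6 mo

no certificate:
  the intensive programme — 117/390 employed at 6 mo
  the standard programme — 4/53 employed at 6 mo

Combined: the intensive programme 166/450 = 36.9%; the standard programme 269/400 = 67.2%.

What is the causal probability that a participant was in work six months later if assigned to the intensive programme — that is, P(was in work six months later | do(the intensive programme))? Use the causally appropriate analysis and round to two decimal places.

Qualification attained during the programme is recorded after the programme and is itself shifted by it — it sits on the causal path from programme to outcome. Conditioning on a mediator would strip out part of the effect we want; the pooled comparison gives the total causal effect.
So P(outcome | do(the intensive programme)) is just the pooled rate for the intensive programme: 166/450 = 0.369.

0.37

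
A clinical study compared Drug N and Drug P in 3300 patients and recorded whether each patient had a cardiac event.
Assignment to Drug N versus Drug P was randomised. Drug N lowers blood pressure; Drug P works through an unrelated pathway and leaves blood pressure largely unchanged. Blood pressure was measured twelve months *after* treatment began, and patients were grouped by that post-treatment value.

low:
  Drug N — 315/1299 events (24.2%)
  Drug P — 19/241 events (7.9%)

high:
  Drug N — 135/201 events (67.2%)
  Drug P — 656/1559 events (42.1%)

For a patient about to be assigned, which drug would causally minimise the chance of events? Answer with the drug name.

The blood pressure-specific comparison favours Drug P throughout, but the pooled figures favour Drug N. The question is whether to condition on blood pressure.
Stratifying would compare drugs among patients the drugs themselves sorted into blood pressure groups — a form of selection on an intermediate. The unconditioned pooled rates give the total causal effect.
Pooled: Drug N 30.0% vs Drug P 37.5%; Drug N is lower overall.

Drug N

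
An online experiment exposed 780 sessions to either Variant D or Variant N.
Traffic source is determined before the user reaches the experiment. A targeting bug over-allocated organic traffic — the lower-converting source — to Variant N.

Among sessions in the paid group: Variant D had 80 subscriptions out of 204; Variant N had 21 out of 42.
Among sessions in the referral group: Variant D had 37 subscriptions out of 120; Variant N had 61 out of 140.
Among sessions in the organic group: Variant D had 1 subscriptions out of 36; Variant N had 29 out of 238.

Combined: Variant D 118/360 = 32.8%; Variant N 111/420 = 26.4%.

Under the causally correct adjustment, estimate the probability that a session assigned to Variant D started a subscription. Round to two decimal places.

0.24

Since traffic source is a pre-existing factor (not a product of the variant) and it affects the outcome on its own, it is a confounder. The stratified rates, not the pooled rate, identify the causal effect.
Standardising Variant D to the population traffic source mix: 0.315·80/204 + 0.333·37/120 + 0.351·1/36 = 0.236.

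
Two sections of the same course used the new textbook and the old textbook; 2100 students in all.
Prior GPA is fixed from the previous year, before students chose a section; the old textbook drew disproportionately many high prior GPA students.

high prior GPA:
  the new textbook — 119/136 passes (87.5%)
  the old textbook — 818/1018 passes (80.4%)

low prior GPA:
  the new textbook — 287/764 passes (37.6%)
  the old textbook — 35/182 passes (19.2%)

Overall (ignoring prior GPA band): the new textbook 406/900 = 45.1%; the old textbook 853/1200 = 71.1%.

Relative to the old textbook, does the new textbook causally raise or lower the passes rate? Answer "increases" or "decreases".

increases

Nothing the teaching method does changes prior GPA band; the imbalance is an allocation artefact. With prior GPA band also predicting the outcome, the pooled figure is confounded, and the within-stratum comparison is the causal one.
Within each level — high prior GPA: 87.5% vs 80.4%; low prior GPA: 37.6% vs 19.2% — the new textbook is higher every time.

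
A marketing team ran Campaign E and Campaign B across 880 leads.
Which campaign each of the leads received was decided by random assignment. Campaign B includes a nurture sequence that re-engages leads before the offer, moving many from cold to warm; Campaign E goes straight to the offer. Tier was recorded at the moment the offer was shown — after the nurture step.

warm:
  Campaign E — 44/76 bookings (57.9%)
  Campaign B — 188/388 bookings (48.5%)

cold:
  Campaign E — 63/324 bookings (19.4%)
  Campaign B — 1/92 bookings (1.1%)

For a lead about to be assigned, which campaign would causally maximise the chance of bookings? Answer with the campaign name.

The engagement tier-specific comparison favours Campaign E throughout, but the pooled figures favour Campaign B. The question is whether to condition on engagement tier.
Engagement tier here is a post-treatment variable shaped by the campaign; conditioning on it would introduce bias rather than remove it. The overall comparison is the causal one.
Pooled: Campaign E 26.8% vs Campaign B 39.4%; Campaign B is higher overall.

Campaign B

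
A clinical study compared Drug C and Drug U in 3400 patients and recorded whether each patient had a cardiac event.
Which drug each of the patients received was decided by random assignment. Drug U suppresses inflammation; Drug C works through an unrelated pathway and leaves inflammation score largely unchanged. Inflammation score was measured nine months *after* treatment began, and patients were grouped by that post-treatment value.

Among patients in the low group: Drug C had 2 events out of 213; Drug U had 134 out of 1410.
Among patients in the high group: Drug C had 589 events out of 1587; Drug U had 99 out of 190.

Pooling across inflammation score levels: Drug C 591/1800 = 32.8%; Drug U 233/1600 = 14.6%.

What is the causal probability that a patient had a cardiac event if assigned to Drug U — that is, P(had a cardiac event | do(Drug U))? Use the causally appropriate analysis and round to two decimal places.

0.15

Drug C is lower inside every inflammation score stratum but Drug U is lower in aggregate. Whether to stratify depends on how inflammation score relates to the drug.
Because the drug influences inflammation score, inflammation score is a post-treatment mediator, not a confounder. Stratifying on it would bias the estimate; the causal effect is the crude pooled difference.
So P(outcome | do(Drug U)) is just the pooled rate for Drug U: 233/1600 = 0.146.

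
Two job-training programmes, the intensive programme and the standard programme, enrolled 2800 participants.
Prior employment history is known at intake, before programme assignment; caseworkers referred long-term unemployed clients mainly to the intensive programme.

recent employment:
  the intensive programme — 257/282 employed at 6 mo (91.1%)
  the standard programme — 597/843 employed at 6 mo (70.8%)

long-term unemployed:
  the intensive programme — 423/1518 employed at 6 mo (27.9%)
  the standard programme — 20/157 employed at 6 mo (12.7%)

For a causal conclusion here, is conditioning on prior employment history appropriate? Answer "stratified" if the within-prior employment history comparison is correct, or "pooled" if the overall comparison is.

stratified

Within every prior employment history level the intensive programme has the higher rate, yet pooled the standard programme does — Simpson's reversal.
Prior employment history is set before the programme has any effect — it is not caused by the programme — and it independently drives the outcome. That makes it a confounder, so the causal comparison is within prior employment history levels.
Within each level — recent employment: 91.1% vs 70.8%; long-term unemployed: 27.9% vs 12.7% — the intensive programme is higher every time.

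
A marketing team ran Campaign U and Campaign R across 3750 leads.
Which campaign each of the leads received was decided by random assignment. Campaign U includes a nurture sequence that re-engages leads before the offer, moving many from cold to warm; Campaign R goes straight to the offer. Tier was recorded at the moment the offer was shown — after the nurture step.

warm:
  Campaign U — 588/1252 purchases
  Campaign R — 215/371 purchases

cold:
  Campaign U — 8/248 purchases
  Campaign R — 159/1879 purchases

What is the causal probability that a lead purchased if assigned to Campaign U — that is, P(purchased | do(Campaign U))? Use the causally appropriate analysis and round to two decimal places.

The distribution of engagement tier is itself part of what the campaign does — it is an intermediate outcome. Holding it fixed would remove that part of the effect; the total effect is the pooled difference.
So P(outcome | do(Campaign U)) is just the pooled rate for Campaign U: 596/1500 = 0.397.

0.40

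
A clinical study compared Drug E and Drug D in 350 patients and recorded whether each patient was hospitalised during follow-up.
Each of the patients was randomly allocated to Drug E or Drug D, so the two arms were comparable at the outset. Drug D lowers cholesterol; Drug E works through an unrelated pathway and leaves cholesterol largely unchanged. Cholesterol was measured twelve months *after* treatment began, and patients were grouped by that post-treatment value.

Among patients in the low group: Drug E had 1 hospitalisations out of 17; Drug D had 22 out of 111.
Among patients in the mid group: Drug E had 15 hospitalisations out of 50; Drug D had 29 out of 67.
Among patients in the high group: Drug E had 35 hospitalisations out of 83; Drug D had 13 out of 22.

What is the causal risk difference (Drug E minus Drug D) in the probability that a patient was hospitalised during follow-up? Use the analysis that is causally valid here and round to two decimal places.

+0.02

The cholesterol-specific comparison favours Drug E throughout, but the pooled figures favour Drug D. The question is whether to condition on cholesterol.
Cholesterol lies on the pathway drug → cholesterol → outcome, so adjusting for it blocks the indirect effect. For the total causal effect of drug, use the unadjusted pooled rates.
The causal difference is the pooled difference: 0.340 − 0.320 = +0.020.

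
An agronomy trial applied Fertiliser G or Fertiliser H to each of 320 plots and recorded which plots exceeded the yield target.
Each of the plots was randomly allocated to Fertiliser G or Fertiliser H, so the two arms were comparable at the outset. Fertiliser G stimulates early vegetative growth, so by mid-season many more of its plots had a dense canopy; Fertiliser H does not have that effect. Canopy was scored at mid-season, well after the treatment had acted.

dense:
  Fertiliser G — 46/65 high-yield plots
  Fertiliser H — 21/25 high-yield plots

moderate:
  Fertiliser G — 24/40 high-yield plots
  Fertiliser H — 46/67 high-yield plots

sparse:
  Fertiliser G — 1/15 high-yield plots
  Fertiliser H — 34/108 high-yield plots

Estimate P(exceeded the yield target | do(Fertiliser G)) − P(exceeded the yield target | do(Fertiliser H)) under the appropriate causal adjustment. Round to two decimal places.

+0.09

The mid-season canopy-specific comparison favours Fertiliser H throughout, but the pooled figures favour Fertiliser G. The question is whether to condition on mid-season canopy.
Mid-season canopy is recorded after the fertiliser and is itself shifted by it — it sits on the causal path from fertiliser to outcome. Conditioning on a mediator would strip out part of the effect we want; the pooled comparison gives the total causal effect.
The causal difference is the pooled difference: 0.592 − 0.505 = +0.087.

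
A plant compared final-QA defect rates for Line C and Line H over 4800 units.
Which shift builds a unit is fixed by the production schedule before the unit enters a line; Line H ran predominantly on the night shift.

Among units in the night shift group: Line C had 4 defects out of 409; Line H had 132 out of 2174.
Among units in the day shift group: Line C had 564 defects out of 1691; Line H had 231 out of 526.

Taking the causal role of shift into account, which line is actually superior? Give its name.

Line C

Shift is set before the line has any effect — it is not caused by the line — and it independently drives the outcome. That makes it a confounder, so the causal comparison is within shift levels.
Within each level — night shift: 1.0% vs 6.1%; day shift: 33.4% vs 43.9% — Line C is lower every time.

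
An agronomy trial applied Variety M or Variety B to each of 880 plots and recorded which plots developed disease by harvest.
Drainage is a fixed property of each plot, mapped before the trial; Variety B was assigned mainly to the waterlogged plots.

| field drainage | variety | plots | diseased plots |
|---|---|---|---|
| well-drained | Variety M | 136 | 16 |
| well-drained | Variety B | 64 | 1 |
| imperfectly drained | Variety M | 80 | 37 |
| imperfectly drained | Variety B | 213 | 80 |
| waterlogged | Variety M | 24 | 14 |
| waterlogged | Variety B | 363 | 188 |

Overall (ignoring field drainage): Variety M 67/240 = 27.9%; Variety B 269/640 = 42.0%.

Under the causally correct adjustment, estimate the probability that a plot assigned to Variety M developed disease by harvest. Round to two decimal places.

0.44

Variety B is lower inside every field drainage stratum but Variety M is lower in aggregate. Whether to stratify depends on how field drainage relates to the variety.
Since field drainage is a pre-existing factor (not a product of the variety) and it affects the outcome on its own, it is a confounder. The stratified rates, not the pooled rate, identify the causal effect.
Standardising Variety M to the population field drainage mix: 0.227·16/136 + 0.333·37/80 + 0.440·14/24 = 0.437.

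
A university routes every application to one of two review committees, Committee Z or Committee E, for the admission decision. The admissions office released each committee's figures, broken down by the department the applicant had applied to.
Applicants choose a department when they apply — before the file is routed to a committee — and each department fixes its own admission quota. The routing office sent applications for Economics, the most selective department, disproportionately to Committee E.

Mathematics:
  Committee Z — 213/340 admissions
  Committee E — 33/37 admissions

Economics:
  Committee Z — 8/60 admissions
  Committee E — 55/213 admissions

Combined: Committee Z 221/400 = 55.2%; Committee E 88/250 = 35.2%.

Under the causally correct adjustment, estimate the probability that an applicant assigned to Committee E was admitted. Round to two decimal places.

0.63

Committee E is higher inside every department stratum but Committee Z is higher in aggregate. Whether to stratify depends on how department relates to the review committee.
Department is set before the review committee has any effect — it is not caused by the review committee — and it independently drives the outcome. That makes it a confounder, so the causal comparison is within department levels.
Standardising Committee E to the population department mix: 0.580·33/37 + 0.420·55/213 = 0.626.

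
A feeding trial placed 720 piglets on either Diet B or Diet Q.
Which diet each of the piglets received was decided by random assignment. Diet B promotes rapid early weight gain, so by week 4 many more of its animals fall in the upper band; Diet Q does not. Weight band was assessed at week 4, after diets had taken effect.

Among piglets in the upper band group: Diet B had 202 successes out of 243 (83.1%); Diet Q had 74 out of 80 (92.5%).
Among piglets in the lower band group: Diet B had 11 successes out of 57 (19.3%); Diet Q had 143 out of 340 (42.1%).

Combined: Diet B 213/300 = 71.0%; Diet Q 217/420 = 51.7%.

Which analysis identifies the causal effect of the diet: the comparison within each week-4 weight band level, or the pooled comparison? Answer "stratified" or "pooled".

Week-4 weight band lies on the pathway diet → week-4 weight band → outcome, so adjusting for it blocks the indirect effect. For the total causal effect of diet, use the unadjusted pooled rates.
Pooled: Diet B 71.0% vs Diet Q 51.7%; Diet B is higher overall.

pooled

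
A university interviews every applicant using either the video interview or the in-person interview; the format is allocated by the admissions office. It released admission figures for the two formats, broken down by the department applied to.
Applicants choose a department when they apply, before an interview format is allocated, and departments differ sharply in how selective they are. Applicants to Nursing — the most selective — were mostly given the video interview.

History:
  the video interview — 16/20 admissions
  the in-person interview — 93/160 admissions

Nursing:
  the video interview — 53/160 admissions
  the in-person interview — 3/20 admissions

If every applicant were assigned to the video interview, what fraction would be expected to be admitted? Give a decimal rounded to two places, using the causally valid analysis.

0.57

Here department is a common cause — it drives both which interview format a case falls under and the outcome. The crude comparison mixes populations; the stratum-specific rates are the causally relevant ones.
Standardising the video interview to the population department mix: 0.500·16/20 + 0.500·53/160 = 0.566.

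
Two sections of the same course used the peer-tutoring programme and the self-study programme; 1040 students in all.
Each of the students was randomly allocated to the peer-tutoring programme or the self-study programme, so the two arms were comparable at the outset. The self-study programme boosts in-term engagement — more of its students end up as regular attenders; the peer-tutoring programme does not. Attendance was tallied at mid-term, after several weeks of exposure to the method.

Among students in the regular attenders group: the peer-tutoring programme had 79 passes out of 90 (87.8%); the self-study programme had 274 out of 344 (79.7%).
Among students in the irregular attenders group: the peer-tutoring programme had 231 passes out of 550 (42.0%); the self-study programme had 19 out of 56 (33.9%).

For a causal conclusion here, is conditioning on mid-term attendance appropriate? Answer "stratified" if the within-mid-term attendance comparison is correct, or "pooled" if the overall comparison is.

pooled

Because the teaching method influences mid-term attendance, mid-term attendance is a post-treatment mediator, not a confounder. Stratifying on it would bias the estimate; the causal effect is the crude pooled difference.
Pooled: the peer-tutoring programme 48.4% vs the self-study programme 73.2%; the self-study programme is higher overall.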